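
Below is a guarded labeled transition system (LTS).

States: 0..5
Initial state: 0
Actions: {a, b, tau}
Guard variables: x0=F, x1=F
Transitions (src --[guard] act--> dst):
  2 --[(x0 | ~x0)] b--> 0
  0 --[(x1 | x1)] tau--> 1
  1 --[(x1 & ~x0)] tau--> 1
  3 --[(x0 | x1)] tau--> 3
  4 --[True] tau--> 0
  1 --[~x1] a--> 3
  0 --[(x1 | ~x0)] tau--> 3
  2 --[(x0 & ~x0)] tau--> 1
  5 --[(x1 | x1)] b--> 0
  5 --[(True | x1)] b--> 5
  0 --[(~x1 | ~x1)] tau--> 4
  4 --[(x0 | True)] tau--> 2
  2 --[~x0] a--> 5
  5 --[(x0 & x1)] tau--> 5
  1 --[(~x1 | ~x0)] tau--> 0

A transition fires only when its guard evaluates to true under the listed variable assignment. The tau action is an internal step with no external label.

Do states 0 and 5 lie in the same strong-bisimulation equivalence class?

Compute ~ classes (split until stable):
  π0 = {{0,1,2,3,4,5}}
  π1 = {{0,4},{1},{2},{3},{5}}
  π2 = {{0},{1},{2},{3},{4},{5}}
Fixed point at round 3; 6 class(es).
[0]={0}  [5]={5}

Answer: NOT BISIMILAR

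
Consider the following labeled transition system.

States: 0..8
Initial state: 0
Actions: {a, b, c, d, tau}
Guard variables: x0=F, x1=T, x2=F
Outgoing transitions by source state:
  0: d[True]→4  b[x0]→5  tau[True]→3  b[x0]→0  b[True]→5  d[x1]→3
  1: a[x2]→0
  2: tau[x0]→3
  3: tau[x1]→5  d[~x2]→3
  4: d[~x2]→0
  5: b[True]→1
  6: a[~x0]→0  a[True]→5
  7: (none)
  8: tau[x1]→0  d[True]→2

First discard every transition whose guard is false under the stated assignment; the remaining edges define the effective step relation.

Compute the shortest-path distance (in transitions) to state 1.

Answer: 2

Working:
Layered search for 1:
  L0 = {0}
  L1 = {3,4,5}
  L2 = {1}
first hit 1 at d=2 via b·b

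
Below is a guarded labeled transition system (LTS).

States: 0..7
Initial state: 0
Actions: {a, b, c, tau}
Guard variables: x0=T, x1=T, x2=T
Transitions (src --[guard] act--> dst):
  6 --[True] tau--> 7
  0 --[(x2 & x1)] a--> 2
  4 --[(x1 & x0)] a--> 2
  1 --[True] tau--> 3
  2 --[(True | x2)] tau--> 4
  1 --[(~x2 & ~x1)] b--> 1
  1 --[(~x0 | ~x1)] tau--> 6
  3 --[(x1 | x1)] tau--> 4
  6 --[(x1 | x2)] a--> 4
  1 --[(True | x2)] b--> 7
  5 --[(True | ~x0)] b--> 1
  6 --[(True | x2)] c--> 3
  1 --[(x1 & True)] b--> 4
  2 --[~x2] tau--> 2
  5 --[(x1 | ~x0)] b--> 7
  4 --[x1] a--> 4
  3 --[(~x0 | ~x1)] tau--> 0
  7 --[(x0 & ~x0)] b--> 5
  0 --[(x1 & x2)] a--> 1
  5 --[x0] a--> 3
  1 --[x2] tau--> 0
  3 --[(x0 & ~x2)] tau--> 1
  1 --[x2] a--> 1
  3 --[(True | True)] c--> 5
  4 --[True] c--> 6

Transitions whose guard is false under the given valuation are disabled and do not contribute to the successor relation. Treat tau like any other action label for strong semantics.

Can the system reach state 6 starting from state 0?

Answer: REACHABLE

Working:
Guard filter leaves 19 enabled edge(s).
depth 0: {0}
depth 1: {1,2}  cumulative {0,1,2}
depth 2: {3,4,7}  cumulative {0,1,2,3,4,7}
depth 3: {5,6}  cumulative {0,1,2,3,4,5,6,7}
Reachable = {0,1,2,3,4,5,6,7}
Path to 6: a·b·c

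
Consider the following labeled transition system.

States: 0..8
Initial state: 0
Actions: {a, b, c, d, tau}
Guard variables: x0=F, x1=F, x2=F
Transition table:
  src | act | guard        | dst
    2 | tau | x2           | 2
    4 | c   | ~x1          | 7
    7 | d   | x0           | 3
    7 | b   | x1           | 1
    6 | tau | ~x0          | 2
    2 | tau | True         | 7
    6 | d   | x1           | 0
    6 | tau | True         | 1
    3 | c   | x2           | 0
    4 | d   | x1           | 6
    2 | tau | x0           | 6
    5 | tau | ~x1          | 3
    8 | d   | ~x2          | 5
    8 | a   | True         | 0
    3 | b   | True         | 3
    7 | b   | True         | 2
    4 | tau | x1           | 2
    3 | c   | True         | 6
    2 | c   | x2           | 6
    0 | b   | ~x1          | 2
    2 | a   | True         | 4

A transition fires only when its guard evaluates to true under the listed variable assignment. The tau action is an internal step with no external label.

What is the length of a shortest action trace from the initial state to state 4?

Answer: 2

Working:
BFS to 4:
  L0 = {0}
  L1 = {2}
  L2 = {4,7}
first hit 4 at d=2 via b·a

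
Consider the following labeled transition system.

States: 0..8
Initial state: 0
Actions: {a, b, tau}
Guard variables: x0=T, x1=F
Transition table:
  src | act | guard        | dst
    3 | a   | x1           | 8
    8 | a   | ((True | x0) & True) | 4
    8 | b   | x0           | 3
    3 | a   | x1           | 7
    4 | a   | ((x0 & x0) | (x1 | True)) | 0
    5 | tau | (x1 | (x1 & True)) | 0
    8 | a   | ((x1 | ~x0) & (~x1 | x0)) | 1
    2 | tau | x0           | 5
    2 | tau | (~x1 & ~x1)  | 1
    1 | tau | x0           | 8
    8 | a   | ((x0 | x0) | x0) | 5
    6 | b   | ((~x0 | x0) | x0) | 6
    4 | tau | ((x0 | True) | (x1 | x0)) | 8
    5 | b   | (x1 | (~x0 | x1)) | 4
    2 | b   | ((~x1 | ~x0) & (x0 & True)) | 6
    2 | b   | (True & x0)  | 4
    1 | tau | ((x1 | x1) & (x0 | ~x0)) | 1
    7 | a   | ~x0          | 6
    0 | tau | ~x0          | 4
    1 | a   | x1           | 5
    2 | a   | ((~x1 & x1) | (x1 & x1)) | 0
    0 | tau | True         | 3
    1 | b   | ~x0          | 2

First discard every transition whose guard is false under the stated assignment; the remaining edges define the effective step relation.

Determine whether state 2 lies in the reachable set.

Guard filter leaves 12 enabled edge(s).
L0 = {0}
L1 = {3}  now seen {0,3}
R = {0,3}

Answer: UNREACHABLE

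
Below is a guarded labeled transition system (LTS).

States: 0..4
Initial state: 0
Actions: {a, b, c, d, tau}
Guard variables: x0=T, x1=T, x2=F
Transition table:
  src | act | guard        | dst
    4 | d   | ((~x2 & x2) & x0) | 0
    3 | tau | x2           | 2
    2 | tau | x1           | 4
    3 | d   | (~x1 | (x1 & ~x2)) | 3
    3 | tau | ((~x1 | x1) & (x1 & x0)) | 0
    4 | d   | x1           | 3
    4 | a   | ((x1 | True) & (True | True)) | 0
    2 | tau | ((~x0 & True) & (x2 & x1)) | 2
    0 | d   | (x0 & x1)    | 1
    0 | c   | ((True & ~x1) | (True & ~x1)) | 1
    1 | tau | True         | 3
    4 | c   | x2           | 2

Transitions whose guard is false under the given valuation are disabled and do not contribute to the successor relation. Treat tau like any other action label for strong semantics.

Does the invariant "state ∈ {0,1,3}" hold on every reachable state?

Safe = {0,1,3}
Reach set: {0,1,3}
  0: ✓
  1: ✓
  3: ✓

Answer: INVARIANT HOLDS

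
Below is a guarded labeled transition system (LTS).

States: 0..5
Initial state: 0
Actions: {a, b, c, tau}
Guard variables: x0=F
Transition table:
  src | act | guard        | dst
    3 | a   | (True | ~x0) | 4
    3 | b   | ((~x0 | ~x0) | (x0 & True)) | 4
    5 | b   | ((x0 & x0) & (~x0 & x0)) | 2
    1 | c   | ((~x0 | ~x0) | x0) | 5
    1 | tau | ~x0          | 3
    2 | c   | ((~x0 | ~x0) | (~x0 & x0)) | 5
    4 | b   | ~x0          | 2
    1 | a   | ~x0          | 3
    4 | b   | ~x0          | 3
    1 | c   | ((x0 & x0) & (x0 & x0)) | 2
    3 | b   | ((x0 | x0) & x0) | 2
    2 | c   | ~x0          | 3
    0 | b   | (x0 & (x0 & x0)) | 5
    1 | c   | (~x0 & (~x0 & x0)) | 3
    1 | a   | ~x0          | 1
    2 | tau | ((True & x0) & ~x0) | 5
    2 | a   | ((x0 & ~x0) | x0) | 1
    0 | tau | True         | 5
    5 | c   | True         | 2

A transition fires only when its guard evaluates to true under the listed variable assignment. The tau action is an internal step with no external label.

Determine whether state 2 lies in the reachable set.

Guard filter leaves 12 enabled edge(s).
L0 = {0}
L1 = {5}  now seen {0,5}
L2 = {2}  now seen {0,2,5}
L3 = {3}  now seen {0,2,3,5}
L4 = {4}  now seen {0,2,3,4,5}
R = {0,2,3,4,5}
trace reaching 2: tau·c

Answer: REACHABLE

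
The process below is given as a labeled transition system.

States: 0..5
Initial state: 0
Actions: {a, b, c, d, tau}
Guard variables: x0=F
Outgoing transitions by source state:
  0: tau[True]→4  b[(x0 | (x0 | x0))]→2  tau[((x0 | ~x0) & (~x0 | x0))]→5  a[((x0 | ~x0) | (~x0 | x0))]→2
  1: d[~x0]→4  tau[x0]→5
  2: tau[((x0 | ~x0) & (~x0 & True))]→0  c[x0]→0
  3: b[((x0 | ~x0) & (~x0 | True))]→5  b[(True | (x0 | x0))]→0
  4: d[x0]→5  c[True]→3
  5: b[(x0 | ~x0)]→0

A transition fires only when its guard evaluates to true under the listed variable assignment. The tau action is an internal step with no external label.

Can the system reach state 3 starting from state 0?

Guard filter leaves 9 enabled edge(s).
Layer 0: {0}
Layer 1: {2,4,5}  cumulative {0,2,4,5}
Layer 2: {3}  cumulative {0,2,3,4,5}
R = {0,2,3,4,5}
Path to 3: tau·c

Answer: REACHABLE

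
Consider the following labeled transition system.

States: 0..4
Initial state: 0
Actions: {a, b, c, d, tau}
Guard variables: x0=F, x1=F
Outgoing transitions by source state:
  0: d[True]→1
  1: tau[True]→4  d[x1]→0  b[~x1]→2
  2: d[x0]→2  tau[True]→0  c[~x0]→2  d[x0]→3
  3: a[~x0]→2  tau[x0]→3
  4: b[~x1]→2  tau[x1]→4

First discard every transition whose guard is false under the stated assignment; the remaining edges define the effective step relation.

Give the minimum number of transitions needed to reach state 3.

Answer: UNREACHABLE

Working:
Layered search for 3:
  L0 = {0}
  L1 = {1}
  L2 = {2,4}
3 never appears.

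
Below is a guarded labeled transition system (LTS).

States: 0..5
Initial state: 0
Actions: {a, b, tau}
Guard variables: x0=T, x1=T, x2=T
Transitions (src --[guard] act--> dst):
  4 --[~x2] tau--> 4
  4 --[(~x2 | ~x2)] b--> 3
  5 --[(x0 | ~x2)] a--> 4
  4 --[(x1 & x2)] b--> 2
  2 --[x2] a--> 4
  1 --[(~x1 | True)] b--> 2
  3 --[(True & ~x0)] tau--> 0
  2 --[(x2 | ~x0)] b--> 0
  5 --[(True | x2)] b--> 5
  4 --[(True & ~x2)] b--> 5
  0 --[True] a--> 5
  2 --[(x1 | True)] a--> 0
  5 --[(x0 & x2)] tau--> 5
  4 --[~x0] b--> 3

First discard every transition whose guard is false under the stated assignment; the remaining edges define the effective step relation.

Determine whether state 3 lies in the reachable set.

After dropping false guards: 9 live edges.
Layer 0: {0}
Layer 1: {5}  total {0,5}
Layer 2: {4}  total {0,4,5}
Layer 3: {2}  total {0,2,4,5}
Reachable = {0,2,4,5}

Answer: UNREACHABLE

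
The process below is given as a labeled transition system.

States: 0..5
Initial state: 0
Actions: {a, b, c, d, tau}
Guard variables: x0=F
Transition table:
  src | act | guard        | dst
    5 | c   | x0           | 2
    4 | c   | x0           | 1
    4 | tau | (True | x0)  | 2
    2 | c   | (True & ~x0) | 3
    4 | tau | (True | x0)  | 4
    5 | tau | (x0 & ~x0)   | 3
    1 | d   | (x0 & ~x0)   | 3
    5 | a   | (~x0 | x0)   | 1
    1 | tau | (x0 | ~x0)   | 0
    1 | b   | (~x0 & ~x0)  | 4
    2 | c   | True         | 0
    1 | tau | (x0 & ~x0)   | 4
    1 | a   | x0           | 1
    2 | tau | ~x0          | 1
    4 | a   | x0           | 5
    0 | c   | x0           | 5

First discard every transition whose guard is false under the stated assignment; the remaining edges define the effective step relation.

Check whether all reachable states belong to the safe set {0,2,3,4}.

Answer: INVARIANT HOLDS

Working:
Inv-set: {0,2,3,4}
Reachable = {0}
  0: ok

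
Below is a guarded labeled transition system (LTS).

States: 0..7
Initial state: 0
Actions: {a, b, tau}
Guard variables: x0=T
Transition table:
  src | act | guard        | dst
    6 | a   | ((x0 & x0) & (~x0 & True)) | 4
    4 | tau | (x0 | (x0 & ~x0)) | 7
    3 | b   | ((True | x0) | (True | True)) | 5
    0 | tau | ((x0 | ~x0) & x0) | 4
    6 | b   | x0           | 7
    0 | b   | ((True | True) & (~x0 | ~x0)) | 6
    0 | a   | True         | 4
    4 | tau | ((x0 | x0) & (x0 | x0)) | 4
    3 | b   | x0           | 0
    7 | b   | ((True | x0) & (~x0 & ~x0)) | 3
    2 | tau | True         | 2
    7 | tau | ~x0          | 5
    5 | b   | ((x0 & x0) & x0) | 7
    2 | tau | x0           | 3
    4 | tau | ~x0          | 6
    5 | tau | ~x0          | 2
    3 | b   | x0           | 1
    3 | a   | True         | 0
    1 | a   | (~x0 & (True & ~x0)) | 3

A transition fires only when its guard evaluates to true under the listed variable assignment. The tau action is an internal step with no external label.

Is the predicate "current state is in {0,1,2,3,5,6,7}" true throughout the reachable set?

Answer: INVARIANT VIOLATED at state 4

Trace:
Allowed set {0,1,2,3,5,6,7}
R = {0,4,7}
  0: ✓
  4: ✗ unsafe
  7: ✓
counterexample path to 4: tau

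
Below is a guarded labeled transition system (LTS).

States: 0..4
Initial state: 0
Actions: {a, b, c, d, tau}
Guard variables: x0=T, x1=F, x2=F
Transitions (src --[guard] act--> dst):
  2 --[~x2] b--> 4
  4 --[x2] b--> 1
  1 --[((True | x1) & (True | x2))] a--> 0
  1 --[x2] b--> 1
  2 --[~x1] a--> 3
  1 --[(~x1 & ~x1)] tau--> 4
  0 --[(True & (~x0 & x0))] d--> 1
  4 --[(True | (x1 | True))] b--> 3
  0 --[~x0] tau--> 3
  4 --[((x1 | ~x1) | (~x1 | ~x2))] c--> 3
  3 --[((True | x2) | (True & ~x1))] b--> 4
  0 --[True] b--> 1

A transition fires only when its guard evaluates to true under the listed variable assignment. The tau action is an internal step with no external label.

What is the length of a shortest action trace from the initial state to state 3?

Answer: 3

Working:
BFS to 3:
  Layer 0: {0}
  Layer 1: {1}
  Layer 2: {4}
  Layer 3: {3}
depth(3)=3, e.g. b·tau·b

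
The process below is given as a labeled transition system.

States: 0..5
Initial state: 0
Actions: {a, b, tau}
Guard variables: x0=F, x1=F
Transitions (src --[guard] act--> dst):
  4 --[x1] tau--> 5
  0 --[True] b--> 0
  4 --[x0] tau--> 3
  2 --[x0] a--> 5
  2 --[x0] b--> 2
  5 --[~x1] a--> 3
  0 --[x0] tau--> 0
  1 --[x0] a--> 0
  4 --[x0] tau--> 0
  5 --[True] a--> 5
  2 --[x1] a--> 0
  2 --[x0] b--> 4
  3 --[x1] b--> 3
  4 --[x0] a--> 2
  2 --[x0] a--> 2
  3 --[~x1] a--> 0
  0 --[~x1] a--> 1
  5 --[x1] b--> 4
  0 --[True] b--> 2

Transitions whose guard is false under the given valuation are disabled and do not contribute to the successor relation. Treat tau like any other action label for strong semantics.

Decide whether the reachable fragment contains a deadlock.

Answer: DEADLOCK at state 1

Trace:
Reach set: {0,1,2}
  0: a→1  b→0  b→2  [deg 3]
  1: ∅  [STUCK]
  2: ∅  [STUCK]
Path to 1: a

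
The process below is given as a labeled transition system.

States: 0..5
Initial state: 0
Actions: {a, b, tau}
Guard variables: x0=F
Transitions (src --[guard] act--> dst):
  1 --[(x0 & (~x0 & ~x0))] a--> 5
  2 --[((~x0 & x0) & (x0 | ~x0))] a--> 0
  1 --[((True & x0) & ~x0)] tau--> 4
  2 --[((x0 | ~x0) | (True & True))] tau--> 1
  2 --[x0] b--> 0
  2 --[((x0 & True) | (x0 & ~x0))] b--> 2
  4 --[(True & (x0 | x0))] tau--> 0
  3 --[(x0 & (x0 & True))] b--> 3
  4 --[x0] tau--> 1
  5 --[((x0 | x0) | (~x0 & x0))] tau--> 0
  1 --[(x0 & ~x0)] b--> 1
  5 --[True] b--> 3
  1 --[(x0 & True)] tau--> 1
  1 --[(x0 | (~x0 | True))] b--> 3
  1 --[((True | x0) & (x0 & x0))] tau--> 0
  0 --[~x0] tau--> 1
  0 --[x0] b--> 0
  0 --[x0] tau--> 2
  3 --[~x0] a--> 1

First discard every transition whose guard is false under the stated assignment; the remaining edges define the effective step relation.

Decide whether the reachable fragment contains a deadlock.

R = {0,1,3}
  0: tau→1  [deg 1]
  1: b→3  [deg 1]
  3: a→1  [deg 1]

Answer: DEADLOCK-FREE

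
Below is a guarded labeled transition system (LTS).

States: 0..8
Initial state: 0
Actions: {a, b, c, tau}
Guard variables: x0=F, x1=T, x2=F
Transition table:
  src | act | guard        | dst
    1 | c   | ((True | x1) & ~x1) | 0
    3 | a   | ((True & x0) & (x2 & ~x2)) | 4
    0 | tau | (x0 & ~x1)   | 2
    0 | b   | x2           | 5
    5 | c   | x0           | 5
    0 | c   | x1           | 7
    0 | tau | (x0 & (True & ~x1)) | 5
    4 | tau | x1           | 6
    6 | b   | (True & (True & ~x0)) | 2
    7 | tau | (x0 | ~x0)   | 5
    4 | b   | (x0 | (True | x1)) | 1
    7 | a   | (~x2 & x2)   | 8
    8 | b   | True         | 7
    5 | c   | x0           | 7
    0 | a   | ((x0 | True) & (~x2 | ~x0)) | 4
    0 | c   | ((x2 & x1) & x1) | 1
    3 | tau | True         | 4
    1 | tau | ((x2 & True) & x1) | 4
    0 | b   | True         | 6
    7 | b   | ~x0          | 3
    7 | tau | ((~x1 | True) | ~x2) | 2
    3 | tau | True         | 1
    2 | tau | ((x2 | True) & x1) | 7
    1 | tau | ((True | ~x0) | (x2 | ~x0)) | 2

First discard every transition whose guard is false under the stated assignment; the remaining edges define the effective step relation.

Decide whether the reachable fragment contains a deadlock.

Answer: DEADLOCK at state 5

Analysis:
R = {0,1,2,3,4,5,6,7}
  0: a→4  b→6  c→7  [3 exit(s)]
  1: tau→2  [1 exit(s)]
  2: tau→7  [1 exit(s)]
  3: tau→1  tau→4  [2 exit(s)]
  4: b→1  tau→6  [2 exit(s)]
  5: ∅  [STUCK]
  6: b→2  [1 exit(s)]
  7: b→3  tau→2  tau→5  [3 exit(s)]
trace reaching 5: c·tau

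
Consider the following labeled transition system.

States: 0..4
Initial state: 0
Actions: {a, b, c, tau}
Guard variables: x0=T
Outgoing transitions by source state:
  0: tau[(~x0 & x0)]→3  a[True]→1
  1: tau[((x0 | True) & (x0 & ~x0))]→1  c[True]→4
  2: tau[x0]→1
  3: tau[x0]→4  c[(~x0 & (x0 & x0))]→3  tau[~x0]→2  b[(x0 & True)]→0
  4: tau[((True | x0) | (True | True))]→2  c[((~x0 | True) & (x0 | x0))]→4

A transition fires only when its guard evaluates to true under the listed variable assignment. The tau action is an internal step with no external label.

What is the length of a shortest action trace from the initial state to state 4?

Answer: 2

Working:
Breadth-first toward 4:
  L0 = {0}
  L1 = {1}
  L2 = {4}
depth(4)=2, e.g. a·c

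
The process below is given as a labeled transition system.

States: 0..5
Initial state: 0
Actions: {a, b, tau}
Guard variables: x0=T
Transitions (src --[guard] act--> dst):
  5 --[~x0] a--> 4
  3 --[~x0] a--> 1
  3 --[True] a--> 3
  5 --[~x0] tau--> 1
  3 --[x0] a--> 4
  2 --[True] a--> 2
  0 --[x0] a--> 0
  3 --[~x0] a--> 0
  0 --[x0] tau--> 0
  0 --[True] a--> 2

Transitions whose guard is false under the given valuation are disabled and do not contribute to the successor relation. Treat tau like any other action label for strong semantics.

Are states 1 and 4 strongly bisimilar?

Answer: BISIMILAR

Trace:
Compute ~ classes (split until stable):
  π0 = {{0,1,2,3,4,5}}
  π1 = {{0},{1,4,5},{2,3}}
  π2 = {{0},{1,4,5},{2},{3}}
4 equivalence class(es) (converged in 3)
[1]={1,4,5}  [4]={1,4,5}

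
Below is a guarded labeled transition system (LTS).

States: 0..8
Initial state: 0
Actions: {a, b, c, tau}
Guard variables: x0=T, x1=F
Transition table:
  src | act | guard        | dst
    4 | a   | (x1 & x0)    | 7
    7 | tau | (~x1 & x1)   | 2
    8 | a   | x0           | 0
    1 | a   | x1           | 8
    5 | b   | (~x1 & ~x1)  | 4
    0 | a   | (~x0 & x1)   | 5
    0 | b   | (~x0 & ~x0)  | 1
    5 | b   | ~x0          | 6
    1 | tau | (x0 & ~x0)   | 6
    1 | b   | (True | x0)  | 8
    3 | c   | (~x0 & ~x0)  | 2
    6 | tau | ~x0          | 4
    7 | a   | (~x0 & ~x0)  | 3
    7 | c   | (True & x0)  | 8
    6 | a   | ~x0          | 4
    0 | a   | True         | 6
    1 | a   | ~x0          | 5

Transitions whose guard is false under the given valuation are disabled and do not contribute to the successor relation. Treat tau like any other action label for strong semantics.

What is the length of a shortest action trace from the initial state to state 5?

Answer: UNREACHABLE

Trace:
BFS to 5:
  depth 0: {0}
  depth 1: {6}
5 never appears.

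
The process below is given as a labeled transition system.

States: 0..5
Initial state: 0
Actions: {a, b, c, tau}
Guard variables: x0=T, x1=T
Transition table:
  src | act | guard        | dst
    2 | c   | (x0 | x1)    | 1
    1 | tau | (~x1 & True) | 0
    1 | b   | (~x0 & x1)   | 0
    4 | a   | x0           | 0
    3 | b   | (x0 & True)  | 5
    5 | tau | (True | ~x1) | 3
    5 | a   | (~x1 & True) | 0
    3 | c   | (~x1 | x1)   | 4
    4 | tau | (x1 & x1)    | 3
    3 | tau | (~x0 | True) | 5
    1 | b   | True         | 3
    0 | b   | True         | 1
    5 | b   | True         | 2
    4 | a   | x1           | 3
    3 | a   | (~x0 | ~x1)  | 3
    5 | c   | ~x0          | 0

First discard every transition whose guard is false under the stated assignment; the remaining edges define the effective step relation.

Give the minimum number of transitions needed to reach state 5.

Answer: 3

Trace:
Breadth-first toward 5:
  depth 0: {0}
  depth 1: {1}
  depth 2: {3}
  depth 3: {4,5}
first hit 5 at d=3 via b·b·b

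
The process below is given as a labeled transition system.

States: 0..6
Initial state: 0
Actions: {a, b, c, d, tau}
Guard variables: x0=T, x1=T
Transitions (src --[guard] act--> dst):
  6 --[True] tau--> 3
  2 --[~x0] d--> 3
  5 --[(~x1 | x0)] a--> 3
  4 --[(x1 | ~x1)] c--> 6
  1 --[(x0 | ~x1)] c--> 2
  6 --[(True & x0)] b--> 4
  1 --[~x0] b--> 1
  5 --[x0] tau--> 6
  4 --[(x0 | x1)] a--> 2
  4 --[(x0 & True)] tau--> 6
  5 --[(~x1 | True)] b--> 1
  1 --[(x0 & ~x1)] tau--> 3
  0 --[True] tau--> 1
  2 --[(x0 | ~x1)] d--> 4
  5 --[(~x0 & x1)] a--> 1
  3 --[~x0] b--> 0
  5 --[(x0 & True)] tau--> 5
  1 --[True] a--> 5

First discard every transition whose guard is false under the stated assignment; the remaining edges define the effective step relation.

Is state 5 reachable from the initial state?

Answer: REACHABLE

Analysis:
Guard filter leaves 13 enabled edge(s).
Layer 0: {0}
Layer 1: {1}  now seen {0,1}
Layer 2: {2,5}  now seen {0,1,2,5}
Layer 3: {3,4,6}  now seen {0,1,2,3,4,5,6}
R = {0,1,2,3,4,5,6}
Path to 5: tau·a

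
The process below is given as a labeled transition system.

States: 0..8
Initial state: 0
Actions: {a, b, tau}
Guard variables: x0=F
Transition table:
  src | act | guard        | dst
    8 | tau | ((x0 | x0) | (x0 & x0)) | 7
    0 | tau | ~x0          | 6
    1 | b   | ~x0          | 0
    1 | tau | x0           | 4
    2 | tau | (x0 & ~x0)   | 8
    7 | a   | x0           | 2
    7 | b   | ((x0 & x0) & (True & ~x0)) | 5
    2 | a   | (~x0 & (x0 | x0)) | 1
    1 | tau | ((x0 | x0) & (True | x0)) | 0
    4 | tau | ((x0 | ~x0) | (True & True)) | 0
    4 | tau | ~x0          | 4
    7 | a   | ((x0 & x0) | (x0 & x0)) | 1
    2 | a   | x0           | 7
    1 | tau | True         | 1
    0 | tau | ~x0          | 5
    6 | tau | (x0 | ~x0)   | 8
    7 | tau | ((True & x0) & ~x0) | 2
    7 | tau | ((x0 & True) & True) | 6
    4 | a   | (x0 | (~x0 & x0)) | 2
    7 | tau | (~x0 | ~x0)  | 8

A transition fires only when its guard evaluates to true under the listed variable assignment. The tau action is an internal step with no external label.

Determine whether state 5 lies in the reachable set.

Answer: REACHABLE

Trace:
Guard filter leaves 8 enabled edge(s).
L0 = {0}
L1 = {5,6}  cumulative {0,5,6}
L2 = {8}  cumulative {0,5,6,8}
Reach set: {0,5,6,8}
witness 5: tau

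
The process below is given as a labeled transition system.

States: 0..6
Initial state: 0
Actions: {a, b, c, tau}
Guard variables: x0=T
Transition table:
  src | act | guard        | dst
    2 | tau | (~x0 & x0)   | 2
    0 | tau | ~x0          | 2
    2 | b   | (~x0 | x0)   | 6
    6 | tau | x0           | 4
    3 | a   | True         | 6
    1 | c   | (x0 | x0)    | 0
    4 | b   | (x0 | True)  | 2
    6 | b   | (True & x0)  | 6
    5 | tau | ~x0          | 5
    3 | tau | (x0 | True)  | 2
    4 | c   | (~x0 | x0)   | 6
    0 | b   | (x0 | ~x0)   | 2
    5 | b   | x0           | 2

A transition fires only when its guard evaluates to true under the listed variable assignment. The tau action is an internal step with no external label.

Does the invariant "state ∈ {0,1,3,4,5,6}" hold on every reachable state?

Allowed set {0,1,3,4,5,6}
Reachable = {0,2,4,6}
  0: ✓
  2: ✗ unsafe
  4: ✓
  6: ✓
witness against invariant: b → 2

Answer: INVARIANT VIOLATED at state 2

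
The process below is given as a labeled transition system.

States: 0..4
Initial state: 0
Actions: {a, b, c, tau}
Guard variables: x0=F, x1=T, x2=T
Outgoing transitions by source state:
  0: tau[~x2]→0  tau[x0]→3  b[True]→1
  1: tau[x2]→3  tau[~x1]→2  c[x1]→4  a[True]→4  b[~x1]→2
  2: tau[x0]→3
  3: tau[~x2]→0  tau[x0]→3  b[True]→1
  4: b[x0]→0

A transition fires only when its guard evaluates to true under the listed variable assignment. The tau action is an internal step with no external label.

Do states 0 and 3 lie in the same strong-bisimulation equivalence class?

Compute ~ classes (split until stable):
  π0 = {{0,1,2,3,4}}
  π1 = {{0,3},{1},{2,4}}
stable after 2 split(s): 3 block(s)
0∈{0,3}, 3∈{0,3}

Answer: BISIMILAR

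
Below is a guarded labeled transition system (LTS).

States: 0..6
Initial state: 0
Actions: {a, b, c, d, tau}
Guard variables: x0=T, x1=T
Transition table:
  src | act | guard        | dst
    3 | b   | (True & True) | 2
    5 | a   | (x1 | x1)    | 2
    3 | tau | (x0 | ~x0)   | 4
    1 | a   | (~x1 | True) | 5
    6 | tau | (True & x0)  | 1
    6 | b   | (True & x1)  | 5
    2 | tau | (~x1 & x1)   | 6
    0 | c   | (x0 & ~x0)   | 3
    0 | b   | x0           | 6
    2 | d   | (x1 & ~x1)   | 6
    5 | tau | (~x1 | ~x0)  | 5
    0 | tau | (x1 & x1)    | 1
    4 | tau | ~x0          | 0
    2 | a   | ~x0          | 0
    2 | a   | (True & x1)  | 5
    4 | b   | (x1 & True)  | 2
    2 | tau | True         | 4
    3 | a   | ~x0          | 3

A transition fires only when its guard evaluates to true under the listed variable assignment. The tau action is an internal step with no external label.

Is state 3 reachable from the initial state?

Answer: UNREACHABLE

Working:
Guard filter leaves 11 enabled edge(s).
depth 0: {0}
depth 1: {1,6}  total {0,1,6}
depth 2: {5}  total {0,1,5,6}
depth 3: {2}  total {0,1,2,5,6}
depth 4: {4}  total {0,1,2,4,5,6}
Reach set: {0,1,2,4,5,6}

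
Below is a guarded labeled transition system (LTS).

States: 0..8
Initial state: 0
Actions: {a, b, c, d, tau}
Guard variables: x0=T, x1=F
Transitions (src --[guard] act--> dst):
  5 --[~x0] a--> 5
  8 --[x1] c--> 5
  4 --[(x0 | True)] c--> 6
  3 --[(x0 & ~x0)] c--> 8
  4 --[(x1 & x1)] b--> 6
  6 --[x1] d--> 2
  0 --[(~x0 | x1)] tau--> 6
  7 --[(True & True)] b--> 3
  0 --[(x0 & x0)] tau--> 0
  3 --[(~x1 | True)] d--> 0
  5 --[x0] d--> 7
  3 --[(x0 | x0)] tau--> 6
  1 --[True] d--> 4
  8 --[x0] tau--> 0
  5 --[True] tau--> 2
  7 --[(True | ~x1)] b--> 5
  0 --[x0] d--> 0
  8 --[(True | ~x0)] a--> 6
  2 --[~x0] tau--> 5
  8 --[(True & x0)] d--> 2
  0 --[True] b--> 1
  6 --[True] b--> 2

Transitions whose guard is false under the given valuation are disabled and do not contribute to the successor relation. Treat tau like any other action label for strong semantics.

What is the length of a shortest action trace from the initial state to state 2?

Layered search for 2:
  Layer 0: {0}
  Layer 1: {1}
  Layer 2: {4}
  Layer 3: {6}
  Layer 4: {2}
depth(2)=4, e.g. b·d·c·b

Answer: 4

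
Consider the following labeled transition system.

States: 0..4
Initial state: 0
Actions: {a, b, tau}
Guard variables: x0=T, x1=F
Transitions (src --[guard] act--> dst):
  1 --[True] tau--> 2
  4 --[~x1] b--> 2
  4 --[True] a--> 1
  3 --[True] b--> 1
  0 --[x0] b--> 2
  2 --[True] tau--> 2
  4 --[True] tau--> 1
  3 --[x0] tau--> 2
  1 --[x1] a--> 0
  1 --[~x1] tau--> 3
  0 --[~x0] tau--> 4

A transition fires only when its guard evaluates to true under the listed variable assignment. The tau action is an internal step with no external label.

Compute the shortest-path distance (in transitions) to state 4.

BFS to 4:
  depth 0: {0}
  depth 1: {2}
4 never appears.

Answer: UNREACHABLE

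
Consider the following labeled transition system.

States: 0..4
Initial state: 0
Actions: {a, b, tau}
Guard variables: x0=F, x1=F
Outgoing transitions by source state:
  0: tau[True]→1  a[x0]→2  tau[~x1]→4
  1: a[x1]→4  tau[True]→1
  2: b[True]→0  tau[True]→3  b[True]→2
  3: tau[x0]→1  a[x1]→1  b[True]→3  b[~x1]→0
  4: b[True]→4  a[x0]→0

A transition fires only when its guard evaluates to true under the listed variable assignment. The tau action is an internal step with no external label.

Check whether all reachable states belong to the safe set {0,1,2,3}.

Safe = {0,1,2,3}
Reachable = {0,1,4}
  0: ok
  1: ok
  4: ✗ unsafe
witness against invariant: tau → 4

Answer: INVARIANT VIOLATED at state 4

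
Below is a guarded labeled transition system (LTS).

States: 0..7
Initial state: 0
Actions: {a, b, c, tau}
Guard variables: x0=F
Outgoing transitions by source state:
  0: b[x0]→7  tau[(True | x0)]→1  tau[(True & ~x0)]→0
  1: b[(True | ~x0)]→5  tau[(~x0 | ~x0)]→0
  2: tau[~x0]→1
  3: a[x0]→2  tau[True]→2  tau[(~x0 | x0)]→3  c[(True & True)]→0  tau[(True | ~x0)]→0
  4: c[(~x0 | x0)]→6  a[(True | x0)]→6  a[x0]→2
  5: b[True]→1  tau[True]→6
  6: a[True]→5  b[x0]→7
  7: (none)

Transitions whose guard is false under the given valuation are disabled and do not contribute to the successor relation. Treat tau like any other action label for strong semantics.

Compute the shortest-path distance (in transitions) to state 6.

Answer: 3

Working:
Breadth-first toward 6:
  depth 0: {0}
  depth 1: {1}
  depth 2: {5}
  depth 3: {6}
depth(6)=3, e.g. tau·b·tau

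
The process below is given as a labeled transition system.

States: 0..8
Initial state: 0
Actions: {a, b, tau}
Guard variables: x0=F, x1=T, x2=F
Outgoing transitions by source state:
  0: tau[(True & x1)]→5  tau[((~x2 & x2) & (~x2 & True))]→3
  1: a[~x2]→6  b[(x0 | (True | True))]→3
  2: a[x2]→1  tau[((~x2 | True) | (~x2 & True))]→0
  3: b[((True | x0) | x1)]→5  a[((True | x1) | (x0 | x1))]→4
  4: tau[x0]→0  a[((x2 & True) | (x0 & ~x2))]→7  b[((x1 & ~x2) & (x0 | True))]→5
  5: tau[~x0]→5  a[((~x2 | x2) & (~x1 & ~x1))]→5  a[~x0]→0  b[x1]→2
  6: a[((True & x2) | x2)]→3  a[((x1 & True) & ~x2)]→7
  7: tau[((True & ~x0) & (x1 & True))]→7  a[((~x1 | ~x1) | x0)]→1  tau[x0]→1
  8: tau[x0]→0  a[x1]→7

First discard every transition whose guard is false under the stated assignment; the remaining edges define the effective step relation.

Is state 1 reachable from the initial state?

After dropping false guards: 13 live edges.
Layer 0: {0}
Layer 1: {5}  cumulative {0,5}
Layer 2: {2}  cumulative {0,2,5}
Reachable = {0,2,5}

Answer: UNREACHABLE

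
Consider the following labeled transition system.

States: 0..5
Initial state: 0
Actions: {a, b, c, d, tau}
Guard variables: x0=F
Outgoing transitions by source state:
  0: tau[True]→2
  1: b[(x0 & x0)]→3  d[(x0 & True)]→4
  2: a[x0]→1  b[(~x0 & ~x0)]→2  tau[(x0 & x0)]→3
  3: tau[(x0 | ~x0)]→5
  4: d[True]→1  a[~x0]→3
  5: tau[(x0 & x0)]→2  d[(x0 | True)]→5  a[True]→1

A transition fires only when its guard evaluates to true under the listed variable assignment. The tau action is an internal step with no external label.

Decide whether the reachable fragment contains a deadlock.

Answer: DEADLOCK-FREE

Analysis:
Reach set: {0,2}
  0: tau→2  [1 exit(s)]
  2: b→2  [1 exit(s)]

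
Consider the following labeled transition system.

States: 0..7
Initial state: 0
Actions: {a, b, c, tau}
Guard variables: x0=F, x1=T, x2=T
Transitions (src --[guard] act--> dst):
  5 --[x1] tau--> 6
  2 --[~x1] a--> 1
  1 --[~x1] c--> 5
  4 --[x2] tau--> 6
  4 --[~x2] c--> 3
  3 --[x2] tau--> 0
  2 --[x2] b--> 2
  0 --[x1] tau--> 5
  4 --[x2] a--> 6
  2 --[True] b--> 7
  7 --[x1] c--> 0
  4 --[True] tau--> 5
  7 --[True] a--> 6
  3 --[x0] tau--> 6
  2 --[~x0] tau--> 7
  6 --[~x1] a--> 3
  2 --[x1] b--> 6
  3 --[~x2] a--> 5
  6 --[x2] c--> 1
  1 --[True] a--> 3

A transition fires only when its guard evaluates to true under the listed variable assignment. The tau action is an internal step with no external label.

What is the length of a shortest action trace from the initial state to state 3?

Answer: 4

Analysis:
Layered search for 3:
  Layer 0: {0}
  Layer 1: {5}
  Layer 2: {6}
  Layer 3: {1}
  Layer 4: {3}
3 enters at depth 4; path tau·tau·c·a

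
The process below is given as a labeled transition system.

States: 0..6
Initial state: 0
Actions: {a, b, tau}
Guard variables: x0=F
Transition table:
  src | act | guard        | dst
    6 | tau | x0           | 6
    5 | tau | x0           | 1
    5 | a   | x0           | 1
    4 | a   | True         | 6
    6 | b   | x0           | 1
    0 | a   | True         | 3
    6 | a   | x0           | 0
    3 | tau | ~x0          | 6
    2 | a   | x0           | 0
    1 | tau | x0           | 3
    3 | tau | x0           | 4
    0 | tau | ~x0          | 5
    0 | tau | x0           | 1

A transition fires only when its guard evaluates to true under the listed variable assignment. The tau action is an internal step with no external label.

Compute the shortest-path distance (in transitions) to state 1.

Answer: UNREACHABLE

Working:
Breadth-first toward 1:
  L0 = {0}
  L1 = {3,5}
  L2 = {6}
1 never appears.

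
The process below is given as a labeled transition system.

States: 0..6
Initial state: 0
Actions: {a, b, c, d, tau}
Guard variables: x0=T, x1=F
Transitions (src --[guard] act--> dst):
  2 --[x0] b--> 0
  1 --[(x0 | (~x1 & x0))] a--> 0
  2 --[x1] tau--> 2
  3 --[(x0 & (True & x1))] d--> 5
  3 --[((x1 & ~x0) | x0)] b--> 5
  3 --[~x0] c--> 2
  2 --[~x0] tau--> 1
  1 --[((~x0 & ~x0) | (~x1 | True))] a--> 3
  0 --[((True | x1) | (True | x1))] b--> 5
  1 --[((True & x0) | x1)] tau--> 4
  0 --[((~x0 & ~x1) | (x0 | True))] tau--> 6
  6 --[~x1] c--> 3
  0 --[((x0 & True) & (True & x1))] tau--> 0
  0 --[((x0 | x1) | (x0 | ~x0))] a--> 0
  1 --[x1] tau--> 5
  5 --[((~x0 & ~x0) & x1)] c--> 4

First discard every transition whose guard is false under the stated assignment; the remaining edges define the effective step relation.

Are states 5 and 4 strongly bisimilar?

Bisimulation quotient by refinement:
  π0 = {{0,1,2,3,4,5,6}}
  π1 = {{0},{1},{2,3},{4,5},{6}}
  π2 = {{0},{1},{2},{3},{4,5},{6}}
stable after 3 split(s): 6 block(s)
5∈{4,5}, 4∈{4,5}

Answer: BISIMILAR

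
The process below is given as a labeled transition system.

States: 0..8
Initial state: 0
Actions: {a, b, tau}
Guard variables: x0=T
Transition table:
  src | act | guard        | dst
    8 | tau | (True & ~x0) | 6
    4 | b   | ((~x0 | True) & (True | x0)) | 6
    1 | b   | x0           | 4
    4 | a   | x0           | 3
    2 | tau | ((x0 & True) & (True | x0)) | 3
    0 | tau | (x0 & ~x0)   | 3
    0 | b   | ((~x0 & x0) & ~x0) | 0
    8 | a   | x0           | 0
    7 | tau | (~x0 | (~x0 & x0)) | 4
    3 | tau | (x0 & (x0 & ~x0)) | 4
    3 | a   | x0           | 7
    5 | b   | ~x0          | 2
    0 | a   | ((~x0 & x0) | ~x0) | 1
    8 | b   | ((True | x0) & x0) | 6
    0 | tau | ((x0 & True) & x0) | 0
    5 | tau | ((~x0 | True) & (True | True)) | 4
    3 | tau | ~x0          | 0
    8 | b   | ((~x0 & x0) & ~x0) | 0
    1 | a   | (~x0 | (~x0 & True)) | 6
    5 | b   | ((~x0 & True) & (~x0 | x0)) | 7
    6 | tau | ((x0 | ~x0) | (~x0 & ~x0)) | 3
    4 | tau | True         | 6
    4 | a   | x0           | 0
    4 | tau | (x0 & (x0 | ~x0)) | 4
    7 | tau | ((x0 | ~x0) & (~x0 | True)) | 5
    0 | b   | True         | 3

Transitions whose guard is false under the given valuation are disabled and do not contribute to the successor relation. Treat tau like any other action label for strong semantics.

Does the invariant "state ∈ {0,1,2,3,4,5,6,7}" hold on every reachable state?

Answer: INVARIANT HOLDS

Trace:
Safe = {0,1,2,3,4,5,6,7}
Reach set: {0,3,4,5,6,7}
  0: ok
  3: ok
  4: ok
  5: ok
  6: ok
  7: ok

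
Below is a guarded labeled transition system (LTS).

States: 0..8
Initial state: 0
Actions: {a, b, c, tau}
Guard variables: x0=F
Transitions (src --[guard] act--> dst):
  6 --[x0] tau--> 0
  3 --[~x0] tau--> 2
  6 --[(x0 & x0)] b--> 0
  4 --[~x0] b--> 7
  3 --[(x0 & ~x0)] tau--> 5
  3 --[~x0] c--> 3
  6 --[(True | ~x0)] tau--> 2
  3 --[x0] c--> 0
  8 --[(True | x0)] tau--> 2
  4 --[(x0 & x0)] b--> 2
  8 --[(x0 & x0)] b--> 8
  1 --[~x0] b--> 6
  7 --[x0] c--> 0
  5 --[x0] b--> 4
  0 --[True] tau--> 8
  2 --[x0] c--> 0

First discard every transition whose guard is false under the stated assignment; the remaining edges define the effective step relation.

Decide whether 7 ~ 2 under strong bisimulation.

Answer: BISIMILAR

Trace:
Bisimulation quotient by refinement:
  π0 = {{0,1,2,3,4,5,6,7,8}}
  π1 = {{0,6,8},{1,4},{2,5,7},{3}}
  π2 = {{0},{1},{2,5,7},{3},{4},{6,8}}
6 equivalence class(es) (converged in 3)
7∈{2,5,7}, 2∈{2,5,7}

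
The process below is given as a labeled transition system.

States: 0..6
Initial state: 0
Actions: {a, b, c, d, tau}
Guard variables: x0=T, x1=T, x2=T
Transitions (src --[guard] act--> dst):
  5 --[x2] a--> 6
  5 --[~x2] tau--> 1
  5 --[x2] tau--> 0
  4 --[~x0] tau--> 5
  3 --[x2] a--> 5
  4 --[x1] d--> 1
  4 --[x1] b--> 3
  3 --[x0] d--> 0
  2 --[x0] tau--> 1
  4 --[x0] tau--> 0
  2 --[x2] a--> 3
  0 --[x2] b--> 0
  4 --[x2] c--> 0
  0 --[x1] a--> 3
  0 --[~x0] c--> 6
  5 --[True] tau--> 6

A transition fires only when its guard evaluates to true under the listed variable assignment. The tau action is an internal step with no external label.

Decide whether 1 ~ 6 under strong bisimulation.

Answer: BISIMILAR

Working:
Compute ~ classes (split until stable):
  P[0] = {{0,1,2,3,4,5,6}}
  P[1] = {{0},{1,6},{2,5},{3},{4}}
  P[2] = {{0},{1,6},{2},{3},{4},{5}}
stable after 3 split(s): 6 block(s)
class of 1: {1,6}; class of 6: {1,6}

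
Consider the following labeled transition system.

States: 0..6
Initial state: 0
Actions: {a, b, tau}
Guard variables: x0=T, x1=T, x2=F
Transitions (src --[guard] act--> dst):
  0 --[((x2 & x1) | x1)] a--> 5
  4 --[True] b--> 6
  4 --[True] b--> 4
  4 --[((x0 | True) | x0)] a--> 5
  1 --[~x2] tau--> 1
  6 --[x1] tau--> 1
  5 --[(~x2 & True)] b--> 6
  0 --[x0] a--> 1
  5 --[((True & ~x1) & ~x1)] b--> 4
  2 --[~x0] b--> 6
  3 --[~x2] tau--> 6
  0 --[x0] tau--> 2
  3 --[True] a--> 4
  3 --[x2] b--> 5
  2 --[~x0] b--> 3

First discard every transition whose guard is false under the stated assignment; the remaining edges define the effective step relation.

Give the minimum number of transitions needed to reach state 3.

Answer: UNREACHABLE

Working:
Layered search for 3:
  L0 = {0}
  L1 = {1,2,5}
  L2 = {6}
3 never appears.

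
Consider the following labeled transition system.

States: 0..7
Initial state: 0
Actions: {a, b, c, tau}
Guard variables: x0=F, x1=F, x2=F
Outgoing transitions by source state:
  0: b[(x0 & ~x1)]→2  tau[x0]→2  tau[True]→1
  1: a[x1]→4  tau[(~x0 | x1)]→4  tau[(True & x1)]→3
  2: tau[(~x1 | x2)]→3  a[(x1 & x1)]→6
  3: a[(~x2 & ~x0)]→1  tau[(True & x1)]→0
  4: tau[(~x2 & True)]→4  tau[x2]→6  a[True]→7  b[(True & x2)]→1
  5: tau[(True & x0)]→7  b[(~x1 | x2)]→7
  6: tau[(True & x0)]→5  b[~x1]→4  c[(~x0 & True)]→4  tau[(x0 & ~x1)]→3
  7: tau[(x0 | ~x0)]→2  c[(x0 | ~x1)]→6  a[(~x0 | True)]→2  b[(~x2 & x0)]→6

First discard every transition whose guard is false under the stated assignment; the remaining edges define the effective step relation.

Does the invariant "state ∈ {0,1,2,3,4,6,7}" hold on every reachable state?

Answer: INVARIANT HOLDS

Working:
Allowed set {0,1,2,3,4,6,7}
Reachable = {0,1,2,3,4,6,7}
  0: safe
  1: safe
  2: safe
  3: safe
  4: safe
  6: safe
  7: safe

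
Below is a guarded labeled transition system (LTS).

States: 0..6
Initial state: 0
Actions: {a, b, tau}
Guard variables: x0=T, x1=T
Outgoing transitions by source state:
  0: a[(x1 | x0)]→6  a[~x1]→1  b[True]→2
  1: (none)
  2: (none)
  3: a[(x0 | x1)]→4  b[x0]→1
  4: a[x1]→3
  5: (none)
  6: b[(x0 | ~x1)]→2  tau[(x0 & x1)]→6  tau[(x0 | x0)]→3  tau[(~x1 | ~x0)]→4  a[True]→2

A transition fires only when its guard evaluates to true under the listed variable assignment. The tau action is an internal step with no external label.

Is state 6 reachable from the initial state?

Answer: REACHABLE

Trace:
9 transition(s) survive guard evaluation.
Layer 0: {0}
Layer 1: {2,6}  total {0,2,6}
Layer 2: {3}  total {0,2,3,6}
Layer 3: {1,4}  total {0,1,2,3,4,6}
R = {0,1,2,3,4,6}
trace reaching 6: a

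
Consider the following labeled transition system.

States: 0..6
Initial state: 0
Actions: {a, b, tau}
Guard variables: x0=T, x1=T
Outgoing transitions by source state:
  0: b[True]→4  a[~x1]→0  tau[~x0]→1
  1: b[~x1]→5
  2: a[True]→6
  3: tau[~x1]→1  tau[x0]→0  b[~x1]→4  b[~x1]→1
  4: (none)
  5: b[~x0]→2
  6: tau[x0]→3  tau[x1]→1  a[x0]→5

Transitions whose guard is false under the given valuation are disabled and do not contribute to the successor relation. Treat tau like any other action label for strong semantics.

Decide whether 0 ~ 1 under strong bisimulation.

Bisimulation quotient by refinement:
  P[0] = {{0,1,2,3,4,5,6}}
  P[1] = {{0},{1,4,5},{2},{3},{6}}
5 equivalence class(es) (converged in 2)
[0]={0}  [1]={1,4,5}

Answer: NOT BISIMILAR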